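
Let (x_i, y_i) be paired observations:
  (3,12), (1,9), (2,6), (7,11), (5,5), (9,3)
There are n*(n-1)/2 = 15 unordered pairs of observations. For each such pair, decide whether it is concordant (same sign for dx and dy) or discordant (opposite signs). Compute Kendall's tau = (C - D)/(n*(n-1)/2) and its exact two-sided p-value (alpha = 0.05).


Step 1: Enumerate the 15 unordered pairs (i,j) with i<j and classify each by sign(x_j-x_i) * sign(y_j-y_i).
  (1,2):dx=-2,dy=-3->C; (1,3):dx=-1,dy=-6->C; (1,4):dx=+4,dy=-1->D; (1,5):dx=+2,dy=-7->D
  (1,6):dx=+6,dy=-9->D; (2,3):dx=+1,dy=-3->D; (2,4):dx=+6,dy=+2->C; (2,5):dx=+4,dy=-4->D
  (2,6):dx=+8,dy=-6->D; (3,4):dx=+5,dy=+5->C; (3,5):dx=+3,dy=-1->D; (3,6):dx=+7,dy=-3->D
  (4,5):dx=-2,dy=-6->C; (4,6):dx=+2,dy=-8->D; (5,6):dx=+4,dy=-2->D
Step 2: C = 5, D = 10, total pairs = 15.
Step 3: tau = (C - D)/(n(n-1)/2) = (5 - 10)/15 = -0.333333.
Step 4: Exact two-sided p-value (enumerate n! = 720 permutations of y under H0): p = 0.469444.
Step 5: alpha = 0.05. fail to reject H0.

tau_b = -0.3333 (C=5, D=10), p = 0.469444, fail to reject H0.


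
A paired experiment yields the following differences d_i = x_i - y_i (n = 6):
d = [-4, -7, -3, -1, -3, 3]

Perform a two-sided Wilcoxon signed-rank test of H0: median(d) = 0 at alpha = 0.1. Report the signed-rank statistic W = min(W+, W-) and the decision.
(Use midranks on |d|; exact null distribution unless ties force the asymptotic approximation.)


Step 1: Drop any zero differences (none here) and take |d_i|.
|d| = [4, 7, 3, 1, 3, 3]
Step 2: Midrank |d_i| (ties get averaged ranks).
ranks: |4|->5, |7|->6, |3|->3, |1|->1, |3|->3, |3|->3
Step 3: Attach original signs; sum ranks with positive sign and with negative sign.
W+ = 3 = 3
W- = 5 + 6 + 3 + 1 + 3 = 18
(Check: W+ + W- = 21 should equal n(n+1)/2 = 21.)
Step 4: Test statistic W = min(W+, W-) = 3.
Step 5: Ties in |d|, so use the tie-corrected normal approximation.
        E[W] = n(n+1)/4 = 6*7/4 = 10.5.
        Tie groups: |d|=3 (t=3); sum(t^3 - t) = 24.
        Var[W] = n(n+1)(2n+1)/24 - sum(t^3-t)/48 = 546/24 - 24/48 = 22.25.
        z = (W - E[W]) / sqrt(Var[W]) = (3 - 10.5) / 4.7170 = -1.5900.
        Two-sided p = 2*Phi(z) = 0.111836.
Step 6: alpha = 0.1. fail to reject H0.

W+ = 3, W- = 18, W = min = 3, p = 0.111836, fail to reject H0.


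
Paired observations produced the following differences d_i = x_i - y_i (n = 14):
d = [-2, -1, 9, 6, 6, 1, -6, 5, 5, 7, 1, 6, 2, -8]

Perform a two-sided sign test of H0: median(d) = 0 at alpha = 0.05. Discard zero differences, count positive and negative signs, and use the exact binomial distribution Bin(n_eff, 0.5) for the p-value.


Step 1: Discard zero differences. Original n = 14; n_eff = number of nonzero differences = 14.
Nonzero differences (with sign): -2, -1, +9, +6, +6, +1, -6, +5, +5, +7, +1, +6, +2, -8
Step 2: Count signs: positive = 10, negative = 4.
Step 3: Under H0: P(positive) = 0.5, so the number of positives S ~ Bin(14, 0.5).
Step 4: Two-sided exact p-value = sum of Bin(14,0.5) probabilities at or below the observed probability = 0.179565.
Step 5: alpha = 0.05. fail to reject H0.

n_eff = 14, pos = 10, neg = 4, p = 0.179565, fail to reject H0.


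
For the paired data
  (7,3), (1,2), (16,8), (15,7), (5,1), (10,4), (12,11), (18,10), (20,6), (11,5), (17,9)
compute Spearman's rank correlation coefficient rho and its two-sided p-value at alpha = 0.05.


Step 1: Rank x and y separately (midranks; no ties here).
rank(x): 7->3, 1->1, 16->8, 15->7, 5->2, 10->4, 12->6, 18->10, 20->11, 11->5, 17->9
rank(y): 3->3, 2->2, 8->8, 7->7, 1->1, 4->4, 11->11, 10->10, 6->6, 5->5, 9->9
Step 2: d_i = R_x(i) - R_y(i); compute d_i^2.
  (3-3)^2=0, (1-2)^2=1, (8-8)^2=0, (7-7)^2=0, (2-1)^2=1, (4-4)^2=0, (6-11)^2=25, (10-10)^2=0, (11-6)^2=25, (5-5)^2=0, (9-9)^2=0
sum(d^2) = 52.
Step 3: rho = 1 - 6*52 / (11*(11^2 - 1)) = 1 - 312/1320 = 0.763636.
Step 4: Under H0, t = rho * sqrt((n-2)/(1-rho^2)) = 3.5482 ~ t(9).
Step 5: Two-sided p-value from the t-distribution with 9 df = 0.006233.
Step 6: alpha = 0.05. reject H0.

rho = 0.7636, p = 0.006233, reject H0 at alpha = 0.05.


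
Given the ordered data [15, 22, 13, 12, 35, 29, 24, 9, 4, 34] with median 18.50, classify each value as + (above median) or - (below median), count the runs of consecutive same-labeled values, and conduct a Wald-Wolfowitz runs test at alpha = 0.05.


Step 1: Compute median = 18.50; label A = above, B = below.
Labels in order: BABBAAABBA  (n_A = 5, n_B = 5)
Step 2: Count runs R = 6.
Step 3: Under H0 (random ordering), E[R] = 2*n_A*n_B/(n_A+n_B) + 1 = 2*5*5/10 + 1 = 6.0000.
        Var[R] = 2*n_A*n_B*(2*n_A*n_B - n_A - n_B) / ((n_A+n_B)^2 * (n_A+n_B-1)) = 2000/900 = 2.2222.
        SD[R] = 1.4907.
Step 4: R = E[R], so z = 0 with no continuity correction.
Step 5: Two-sided p-value via normal approximation = 2*(1 - Phi(|z|)) = 1.000000.
Step 6: alpha = 0.05. fail to reject H0.

R = 6, z = 0.0000, p = 1.000000, fail to reject H0.


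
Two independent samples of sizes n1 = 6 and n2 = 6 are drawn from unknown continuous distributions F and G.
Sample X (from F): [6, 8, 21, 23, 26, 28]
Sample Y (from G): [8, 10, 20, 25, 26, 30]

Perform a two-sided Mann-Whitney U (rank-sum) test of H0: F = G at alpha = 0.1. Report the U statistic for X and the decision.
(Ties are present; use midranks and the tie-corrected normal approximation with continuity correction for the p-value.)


Step 1: Combine and sort all 12 observations; assign midranks.
sorted (value, group): (6,X), (8,X), (8,Y), (10,Y), (20,Y), (21,X), (23,X), (25,Y), (26,X), (26,Y), (28,X), (30,Y)
ranks: 6->1, 8->2.5, 8->2.5, 10->4, 20->5, 21->6, 23->7, 25->8, 26->9.5, 26->9.5, 28->11, 30->12
Step 2: Rank sum for X: R1 = 1 + 2.5 + 6 + 7 + 9.5 + 11 = 37.
Step 3: U_X = R1 - n1(n1+1)/2 = 37 - 6*7/2 = 37 - 21 = 16.
       U_Y = n1*n2 - U_X = 36 - 16 = 20.
Step 4: Ties are present, so use the tie-corrected normal approximation (with continuity correction) for the p-value.
Step 5: p-value = 0.809527; compare to alpha = 0.1. fail to reject H0.

U_X = 16, p = 0.809527, fail to reject H0 at alpha = 0.1.


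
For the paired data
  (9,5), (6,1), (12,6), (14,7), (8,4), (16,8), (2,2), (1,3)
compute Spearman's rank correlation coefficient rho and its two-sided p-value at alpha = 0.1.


Step 1: Rank x and y separately (midranks; no ties here).
rank(x): 9->5, 6->3, 12->6, 14->7, 8->4, 16->8, 2->2, 1->1
rank(y): 5->5, 1->1, 6->6, 7->7, 4->4, 8->8, 2->2, 3->3
Step 2: d_i = R_x(i) - R_y(i); compute d_i^2.
  (5-5)^2=0, (3-1)^2=4, (6-6)^2=0, (7-7)^2=0, (4-4)^2=0, (8-8)^2=0, (2-2)^2=0, (1-3)^2=4
sum(d^2) = 8.
Step 3: rho = 1 - 6*8 / (8*(8^2 - 1)) = 1 - 48/504 = 0.904762.
Step 4: Under H0, t = rho * sqrt((n-2)/(1-rho^2)) = 5.2034 ~ t(6).
Step 5: Two-sided p-value from the t-distribution with 6 df = 0.002008.
Step 6: alpha = 0.1. reject H0.

rho = 0.9048, p = 0.002008, reject H0 at alpha = 0.1.


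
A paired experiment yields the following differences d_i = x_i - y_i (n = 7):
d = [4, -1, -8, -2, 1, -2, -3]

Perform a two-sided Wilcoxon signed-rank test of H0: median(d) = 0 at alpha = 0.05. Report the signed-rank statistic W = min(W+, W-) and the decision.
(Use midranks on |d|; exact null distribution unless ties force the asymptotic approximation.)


Step 1: Drop any zero differences (none here) and take |d_i|.
|d| = [4, 1, 8, 2, 1, 2, 3]
Step 2: Midrank |d_i| (ties get averaged ranks).
ranks: |4|->6, |1|->1.5, |8|->7, |2|->3.5, |1|->1.5, |2|->3.5, |3|->5
Step 3: Attach original signs; sum ranks with positive sign and with negative sign.
W+ = 6 + 1.5 = 7.5
W- = 1.5 + 7 + 3.5 + 3.5 + 5 = 20.5
(Check: W+ + W- = 28 should equal n(n+1)/2 = 28.)
Step 4: Test statistic W = min(W+, W-) = 7.5.
Step 5: Ties in |d|, so use the tie-corrected normal approximation.
        E[W] = n(n+1)/4 = 7*8/4 = 14.
        Tie groups: |d|=1 (t=2), |d|=2 (t=2); sum(t^3 - t) = 12.
        Var[W] = n(n+1)(2n+1)/24 - sum(t^3-t)/48 = 840/24 - 12/48 = 34.75.
        z = (W - E[W]) / sqrt(Var[W]) = (7.5 - 14) / 5.8949 = -1.1026.
        Two-sided p = 2*Phi(z) = 0.270181.
Step 6: alpha = 0.05. fail to reject H0.

W+ = 7.5, W- = 20.5, W = min = 7.5, p = 0.270181, fail to reject H0.


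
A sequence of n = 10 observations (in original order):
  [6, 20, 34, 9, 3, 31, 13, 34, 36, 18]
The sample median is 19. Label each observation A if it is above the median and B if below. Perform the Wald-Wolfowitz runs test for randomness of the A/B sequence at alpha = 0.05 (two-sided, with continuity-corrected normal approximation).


Step 1: Compute median = 19; label A = above, B = below.
Labels in order: BAABBABAAB  (n_A = 5, n_B = 5)
Step 2: Count runs R = 7.
Step 3: Under H0 (random ordering), E[R] = 2*n_A*n_B/(n_A+n_B) + 1 = 2*5*5/10 + 1 = 6.0000.
        Var[R] = 2*n_A*n_B*(2*n_A*n_B - n_A - n_B) / ((n_A+n_B)^2 * (n_A+n_B-1)) = 2000/900 = 2.2222.
        SD[R] = 1.4907.
Step 4: Continuity-corrected z = (R - 0.5 - E[R]) / SD[R] = (7 - 0.5 - 6.0000) / 1.4907 = 0.3354.
Step 5: Two-sided p-value via normal approximation = 2*(1 - Phi(|z|)) = 0.737316.
Step 6: alpha = 0.05. fail to reject H0.

R = 7, z = 0.3354, p = 0.737316, fail to reject H0.


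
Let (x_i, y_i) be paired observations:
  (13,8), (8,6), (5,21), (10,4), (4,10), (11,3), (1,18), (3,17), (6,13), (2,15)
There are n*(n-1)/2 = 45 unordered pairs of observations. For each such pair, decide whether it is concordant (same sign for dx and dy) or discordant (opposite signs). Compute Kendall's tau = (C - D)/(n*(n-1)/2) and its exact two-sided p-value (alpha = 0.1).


Step 1: Enumerate the 45 unordered pairs (i,j) with i<j and classify each by sign(x_j-x_i) * sign(y_j-y_i).
  (1,2):dx=-5,dy=-2->C; (1,3):dx=-8,dy=+13->D; (1,4):dx=-3,dy=-4->C; (1,5):dx=-9,dy=+2->D
  (1,6):dx=-2,dy=-5->C; (1,7):dx=-12,dy=+10->D; (1,8):dx=-10,dy=+9->D; (1,9):dx=-7,dy=+5->D
  (1,10):dx=-11,dy=+7->D; (2,3):dx=-3,dy=+15->D; (2,4):dx=+2,dy=-2->D; (2,5):dx=-4,dy=+4->D
  (2,6):dx=+3,dy=-3->D; (2,7):dx=-7,dy=+12->D; (2,8):dx=-5,dy=+11->D; (2,9):dx=-2,dy=+7->D
  (2,10):dx=-6,dy=+9->D; (3,4):dx=+5,dy=-17->D; (3,5):dx=-1,dy=-11->C; (3,6):dx=+6,dy=-18->D
  (3,7):dx=-4,dy=-3->C; (3,8):dx=-2,dy=-4->C; (3,9):dx=+1,dy=-8->D; (3,10):dx=-3,dy=-6->C
  (4,5):dx=-6,dy=+6->D; (4,6):dx=+1,dy=-1->D; (4,7):dx=-9,dy=+14->D; (4,8):dx=-7,dy=+13->D
  (4,9):dx=-4,dy=+9->D; (4,10):dx=-8,dy=+11->D; (5,6):dx=+7,dy=-7->D; (5,7):dx=-3,dy=+8->D
  (5,8):dx=-1,dy=+7->D; (5,9):dx=+2,dy=+3->C; (5,10):dx=-2,dy=+5->D; (6,7):dx=-10,dy=+15->D
  (6,8):dx=-8,dy=+14->D; (6,9):dx=-5,dy=+10->D; (6,10):dx=-9,dy=+12->D; (7,8):dx=+2,dy=-1->D
  (7,9):dx=+5,dy=-5->D; (7,10):dx=+1,dy=-3->D; (8,9):dx=+3,dy=-4->D; (8,10):dx=-1,dy=-2->C
  (9,10):dx=-4,dy=+2->D
Step 2: C = 9, D = 36, total pairs = 45.
Step 3: tau = (C - D)/(n(n-1)/2) = (9 - 36)/45 = -0.600000.
Step 4: Exact two-sided p-value (enumerate n! = 3628800 permutations of y under H0): p = 0.016666.
Step 5: alpha = 0.1. reject H0.

tau_b = -0.6000 (C=9, D=36), p = 0.016666, reject H0.


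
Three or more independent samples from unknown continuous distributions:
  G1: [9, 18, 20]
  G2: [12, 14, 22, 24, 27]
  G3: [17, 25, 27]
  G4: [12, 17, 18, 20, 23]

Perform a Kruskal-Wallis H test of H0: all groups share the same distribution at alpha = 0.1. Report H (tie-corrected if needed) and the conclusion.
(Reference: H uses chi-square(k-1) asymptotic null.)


Step 1: Combine all N = 16 observations and assign midranks.
sorted (value, group, rank): (9,G1,1), (12,G2,2.5), (12,G4,2.5), (14,G2,4), (17,G3,5.5), (17,G4,5.5), (18,G1,7.5), (18,G4,7.5), (20,G1,9.5), (20,G4,9.5), (22,G2,11), (23,G4,12), (24,G2,13), (25,G3,14), (27,G2,15.5), (27,G3,15.5)
Step 2: Sum ranks within each group.
R_1 = 18 (n_1 = 3)
R_2 = 46 (n_2 = 5)
R_3 = 35 (n_3 = 3)
R_4 = 37 (n_4 = 5)
Step 3: H = 12/(N(N+1)) * sum(R_i^2/n_i) - 3(N+1)
     = 12/(16*17) * (18^2/3 + 46^2/5 + 35^2/3 + 37^2/5) - 3*17
     = 0.044118 * 1213.33 - 51
     = 2.529412.
Step 4: Ties present; correction factor C = 1 - 30/(16^3 - 16) = 0.992647. Corrected H = 2.529412 / 0.992647 = 2.548148.
Step 5: Under H0, H ~ chi^2(3); p-value = 0.466652.
Step 6: alpha = 0.1. fail to reject H0.

H = 2.5481, df = 3, p = 0.466652, fail to reject H0.


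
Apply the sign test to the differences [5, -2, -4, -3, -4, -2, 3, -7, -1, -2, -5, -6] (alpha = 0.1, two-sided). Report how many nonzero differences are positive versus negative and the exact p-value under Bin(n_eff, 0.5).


Step 1: Discard zero differences. Original n = 12; n_eff = number of nonzero differences = 12.
Nonzero differences (with sign): +5, -2, -4, -3, -4, -2, +3, -7, -1, -2, -5, -6
Step 2: Count signs: positive = 2, negative = 10.
Step 3: Under H0: P(positive) = 0.5, so the number of positives S ~ Bin(12, 0.5).
Step 4: Two-sided exact p-value = sum of Bin(12,0.5) probabilities at or below the observed probability = 0.038574.
Step 5: alpha = 0.1. reject H0.

n_eff = 12, pos = 2, neg = 10, p = 0.038574, reject H0.


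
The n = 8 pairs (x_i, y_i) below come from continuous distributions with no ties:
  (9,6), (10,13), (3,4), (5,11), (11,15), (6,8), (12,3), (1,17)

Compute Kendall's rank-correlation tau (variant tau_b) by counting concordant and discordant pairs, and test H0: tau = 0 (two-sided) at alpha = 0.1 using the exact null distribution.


Step 1: Enumerate the 28 unordered pairs (i,j) with i<j and classify each by sign(x_j-x_i) * sign(y_j-y_i).
  (1,2):dx=+1,dy=+7->C; (1,3):dx=-6,dy=-2->C; (1,4):dx=-4,dy=+5->D; (1,5):dx=+2,dy=+9->C
  (1,6):dx=-3,dy=+2->D; (1,7):dx=+3,dy=-3->D; (1,8):dx=-8,dy=+11->D; (2,3):dx=-7,dy=-9->C
  (2,4):dx=-5,dy=-2->C; (2,5):dx=+1,dy=+2->C; (2,6):dx=-4,dy=-5->C; (2,7):dx=+2,dy=-10->D
  (2,8):dx=-9,dy=+4->D; (3,4):dx=+2,dy=+7->C; (3,5):dx=+8,dy=+11->C; (3,6):dx=+3,dy=+4->C
  (3,7):dx=+9,dy=-1->D; (3,8):dx=-2,dy=+13->D; (4,5):dx=+6,dy=+4->C; (4,6):dx=+1,dy=-3->D
  (4,7):dx=+7,dy=-8->D; (4,8):dx=-4,dy=+6->D; (5,6):dx=-5,dy=-7->C; (5,7):dx=+1,dy=-12->D
  (5,8):dx=-10,dy=+2->D; (6,7):dx=+6,dy=-5->D; (6,8):dx=-5,dy=+9->D; (7,8):dx=-11,dy=+14->D
Step 2: C = 12, D = 16, total pairs = 28.
Step 3: tau = (C - D)/(n(n-1)/2) = (12 - 16)/28 = -0.142857.
Step 4: Exact two-sided p-value (enumerate n! = 40320 permutations of y under H0): p = 0.719544.
Step 5: alpha = 0.1. fail to reject H0.

tau_b = -0.1429 (C=12, D=16), p = 0.719544, fail to reject H0.


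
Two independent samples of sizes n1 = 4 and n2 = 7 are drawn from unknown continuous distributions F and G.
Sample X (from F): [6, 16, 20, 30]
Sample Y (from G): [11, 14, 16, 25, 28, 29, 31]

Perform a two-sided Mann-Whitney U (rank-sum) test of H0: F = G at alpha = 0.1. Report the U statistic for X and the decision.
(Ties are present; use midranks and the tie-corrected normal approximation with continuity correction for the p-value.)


Step 1: Combine and sort all 11 observations; assign midranks.
sorted (value, group): (6,X), (11,Y), (14,Y), (16,X), (16,Y), (20,X), (25,Y), (28,Y), (29,Y), (30,X), (31,Y)
ranks: 6->1, 11->2, 14->3, 16->4.5, 16->4.5, 20->6, 25->7, 28->8, 29->9, 30->10, 31->11
Step 2: Rank sum for X: R1 = 1 + 4.5 + 6 + 10 = 21.5.
Step 3: U_X = R1 - n1(n1+1)/2 = 21.5 - 4*5/2 = 21.5 - 10 = 11.5.
       U_Y = n1*n2 - U_X = 28 - 11.5 = 16.5.
Step 4: Ties are present, so use the tie-corrected normal approximation (with continuity correction) for the p-value.
Step 5: p-value = 0.704817; compare to alpha = 0.1. fail to reject H0.

U_X = 11.5, p = 0.704817, fail to reject H0 at alpha = 0.1.


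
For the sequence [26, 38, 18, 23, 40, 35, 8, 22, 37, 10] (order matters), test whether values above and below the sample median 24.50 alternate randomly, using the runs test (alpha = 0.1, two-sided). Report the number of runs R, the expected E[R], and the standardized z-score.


Step 1: Compute median = 24.50; label A = above, B = below.
Labels in order: AABBAABBAB  (n_A = 5, n_B = 5)
Step 2: Count runs R = 6.
Step 3: Under H0 (random ordering), E[R] = 2*n_A*n_B/(n_A+n_B) + 1 = 2*5*5/10 + 1 = 6.0000.
        Var[R] = 2*n_A*n_B*(2*n_A*n_B - n_A - n_B) / ((n_A+n_B)^2 * (n_A+n_B-1)) = 2000/900 = 2.2222.
        SD[R] = 1.4907.
Step 4: R = E[R], so z = 0 with no continuity correction.
Step 5: Two-sided p-value via normal approximation = 2*(1 - Phi(|z|)) = 1.000000.
Step 6: alpha = 0.1. fail to reject H0.

R = 6, z = 0.0000, p = 1.000000, fail to reject H0.


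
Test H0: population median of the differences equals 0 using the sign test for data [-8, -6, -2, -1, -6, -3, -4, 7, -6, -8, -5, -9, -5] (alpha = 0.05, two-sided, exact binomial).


Step 1: Discard zero differences. Original n = 13; n_eff = number of nonzero differences = 13.
Nonzero differences (with sign): -8, -6, -2, -1, -6, -3, -4, +7, -6, -8, -5, -9, -5
Step 2: Count signs: positive = 1, negative = 12.
Step 3: Under H0: P(positive) = 0.5, so the number of positives S ~ Bin(13, 0.5).
Step 4: Two-sided exact p-value = sum of Bin(13,0.5) probabilities at or below the observed probability = 0.003418.
Step 5: alpha = 0.05. reject H0.

n_eff = 13, pos = 1, neg = 12, p = 0.003418, reject H0.


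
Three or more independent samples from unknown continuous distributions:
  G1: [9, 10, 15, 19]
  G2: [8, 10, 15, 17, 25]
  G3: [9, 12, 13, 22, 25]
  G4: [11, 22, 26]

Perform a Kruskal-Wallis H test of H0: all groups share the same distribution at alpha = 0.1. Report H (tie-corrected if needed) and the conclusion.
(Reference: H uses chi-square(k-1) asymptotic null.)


Step 1: Combine all N = 17 observations and assign midranks.
sorted (value, group, rank): (8,G2,1), (9,G1,2.5), (9,G3,2.5), (10,G1,4.5), (10,G2,4.5), (11,G4,6), (12,G3,7), (13,G3,8), (15,G1,9.5), (15,G2,9.5), (17,G2,11), (19,G1,12), (22,G3,13.5), (22,G4,13.5), (25,G2,15.5), (25,G3,15.5), (26,G4,17)
Step 2: Sum ranks within each group.
R_1 = 28.5 (n_1 = 4)
R_2 = 41.5 (n_2 = 5)
R_3 = 46.5 (n_3 = 5)
R_4 = 36.5 (n_4 = 3)
Step 3: H = 12/(N(N+1)) * sum(R_i^2/n_i) - 3(N+1)
     = 12/(17*18) * (28.5^2/4 + 41.5^2/5 + 46.5^2/5 + 36.5^2/3) - 3*18
     = 0.039216 * 1424.05 - 54
     = 1.844935.
Step 4: Ties present; correction factor C = 1 - 30/(17^3 - 17) = 0.993873. Corrected H = 1.844935 / 0.993873 = 1.856309.
Step 5: Under H0, H ~ chi^2(3); p-value = 0.602759.
Step 6: alpha = 0.1. fail to reject H0.

H = 1.8563, df = 3, p = 0.602759, fail to reject H0.


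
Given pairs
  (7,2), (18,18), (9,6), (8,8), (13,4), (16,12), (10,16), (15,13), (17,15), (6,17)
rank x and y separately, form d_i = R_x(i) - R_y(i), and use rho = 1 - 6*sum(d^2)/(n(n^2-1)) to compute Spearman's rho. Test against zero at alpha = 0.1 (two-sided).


Step 1: Rank x and y separately (midranks; no ties here).
rank(x): 7->2, 18->10, 9->4, 8->3, 13->6, 16->8, 10->5, 15->7, 17->9, 6->1
rank(y): 2->1, 18->10, 6->3, 8->4, 4->2, 12->5, 16->8, 13->6, 15->7, 17->9
Step 2: d_i = R_x(i) - R_y(i); compute d_i^2.
  (2-1)^2=1, (10-10)^2=0, (4-3)^2=1, (3-4)^2=1, (6-2)^2=16, (8-5)^2=9, (5-8)^2=9, (7-6)^2=1, (9-7)^2=4, (1-9)^2=64
sum(d^2) = 106.
Step 3: rho = 1 - 6*106 / (10*(10^2 - 1)) = 1 - 636/990 = 0.357576.
Step 4: Under H0, t = rho * sqrt((n-2)/(1-rho^2)) = 1.0830 ~ t(8).
Step 5: Two-sided p-value from the t-distribution with 8 df = 0.310376.
Step 6: alpha = 0.1. fail to reject H0.

rho = 0.3576, p = 0.310376, fail to reject H0 at alpha = 0.1.


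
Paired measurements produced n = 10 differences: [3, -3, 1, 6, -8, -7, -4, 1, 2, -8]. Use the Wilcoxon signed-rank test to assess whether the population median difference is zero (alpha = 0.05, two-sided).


Step 1: Drop any zero differences (none here) and take |d_i|.
|d| = [3, 3, 1, 6, 8, 7, 4, 1, 2, 8]
Step 2: Midrank |d_i| (ties get averaged ranks).
ranks: |3|->4.5, |3|->4.5, |1|->1.5, |6|->7, |8|->9.5, |7|->8, |4|->6, |1|->1.5, |2|->3, |8|->9.5
Step 3: Attach original signs; sum ranks with positive sign and with negative sign.
W+ = 4.5 + 1.5 + 7 + 1.5 + 3 = 17.5
W- = 4.5 + 9.5 + 8 + 6 + 9.5 = 37.5
(Check: W+ + W- = 55 should equal n(n+1)/2 = 55.)
Step 4: Test statistic W = min(W+, W-) = 17.5.
Step 5: Ties in |d|, so use the tie-corrected normal approximation.
        E[W] = n(n+1)/4 = 10*11/4 = 27.5.
        Tie groups: |d|=1 (t=2), |d|=3 (t=2), |d|=8 (t=2); sum(t^3 - t) = 18.
        Var[W] = n(n+1)(2n+1)/24 - sum(t^3-t)/48 = 2310/24 - 18/48 = 95.875.
        z = (W - E[W]) / sqrt(Var[W]) = (17.5 - 27.5) / 9.7916 = -1.0213.
        Two-sided p = 2*Phi(z) = 0.307119.
Step 6: alpha = 0.05. fail to reject H0.

W+ = 17.5, W- = 37.5, W = min = 17.5, p = 0.307119, fail to reject H0.


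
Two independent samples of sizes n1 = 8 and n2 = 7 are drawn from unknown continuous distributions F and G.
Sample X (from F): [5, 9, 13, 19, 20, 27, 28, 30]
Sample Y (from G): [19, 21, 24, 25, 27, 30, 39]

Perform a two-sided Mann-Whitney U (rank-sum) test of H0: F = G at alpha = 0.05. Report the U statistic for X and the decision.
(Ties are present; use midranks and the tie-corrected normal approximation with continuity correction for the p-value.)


Step 1: Combine and sort all 15 observations; assign midranks.
sorted (value, group): (5,X), (9,X), (13,X), (19,X), (19,Y), (20,X), (21,Y), (24,Y), (25,Y), (27,X), (27,Y), (28,X), (30,X), (30,Y), (39,Y)
ranks: 5->1, 9->2, 13->3, 19->4.5, 19->4.5, 20->6, 21->7, 24->8, 25->9, 27->10.5, 27->10.5, 28->12, 30->13.5, 30->13.5, 39->15
Step 2: Rank sum for X: R1 = 1 + 2 + 3 + 4.5 + 6 + 10.5 + 12 + 13.5 = 52.5.
Step 3: U_X = R1 - n1(n1+1)/2 = 52.5 - 8*9/2 = 52.5 - 36 = 16.5.
       U_Y = n1*n2 - U_X = 56 - 16.5 = 39.5.
Step 4: Ties are present, so use the tie-corrected normal approximation (with continuity correction) for the p-value.
Step 5: p-value = 0.201805; compare to alpha = 0.05. fail to reject H0.

U_X = 16.5, p = 0.201805, fail to reject H0 at alpha = 0.05.


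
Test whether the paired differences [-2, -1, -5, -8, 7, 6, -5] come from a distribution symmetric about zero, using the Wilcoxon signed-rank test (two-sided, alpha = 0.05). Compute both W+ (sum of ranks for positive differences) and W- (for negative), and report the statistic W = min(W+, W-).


Step 1: Drop any zero differences (none here) and take |d_i|.
|d| = [2, 1, 5, 8, 7, 6, 5]
Step 2: Midrank |d_i| (ties get averaged ranks).
ranks: |2|->2, |1|->1, |5|->3.5, |8|->7, |7|->6, |6|->5, |5|->3.5
Step 3: Attach original signs; sum ranks with positive sign and with negative sign.
W+ = 6 + 5 = 11
W- = 2 + 1 + 3.5 + 7 + 3.5 = 17
(Check: W+ + W- = 28 should equal n(n+1)/2 = 28.)
Step 4: Test statistic W = min(W+, W-) = 11.
Step 5: Ties in |d|, so use the tie-corrected normal approximation.
        E[W] = n(n+1)/4 = 7*8/4 = 14.
        Tie groups: |d|=5 (t=2); sum(t^3 - t) = 6.
        Var[W] = n(n+1)(2n+1)/24 - sum(t^3-t)/48 = 840/24 - 6/48 = 34.875.
        z = (W - E[W]) / sqrt(Var[W]) = (11 - 14) / 5.9055 = -0.5080.
        Two-sided p = 2*Phi(z) = 0.611453.
Step 6: alpha = 0.05. fail to reject H0.

W+ = 11, W- = 17, W = min = 11, p = 0.611453, fail to reject H0.


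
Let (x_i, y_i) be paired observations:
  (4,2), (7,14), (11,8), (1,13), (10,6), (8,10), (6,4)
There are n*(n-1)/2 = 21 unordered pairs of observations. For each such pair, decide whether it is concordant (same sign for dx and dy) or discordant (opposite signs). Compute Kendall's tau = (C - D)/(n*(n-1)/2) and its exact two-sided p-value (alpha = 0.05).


Step 1: Enumerate the 21 unordered pairs (i,j) with i<j and classify each by sign(x_j-x_i) * sign(y_j-y_i).
  (1,2):dx=+3,dy=+12->C; (1,3):dx=+7,dy=+6->C; (1,4):dx=-3,dy=+11->D; (1,5):dx=+6,dy=+4->C
  (1,6):dx=+4,dy=+8->C; (1,7):dx=+2,dy=+2->C; (2,3):dx=+4,dy=-6->D; (2,4):dx=-6,dy=-1->C
  (2,5):dx=+3,dy=-8->D; (2,6):dx=+1,dy=-4->D; (2,7):dx=-1,dy=-10->C; (3,4):dx=-10,dy=+5->D
  (3,5):dx=-1,dy=-2->C; (3,6):dx=-3,dy=+2->D; (3,7):dx=-5,dy=-4->C; (4,5):dx=+9,dy=-7->D
  (4,6):dx=+7,dy=-3->D; (4,7):dx=+5,dy=-9->D; (5,6):dx=-2,dy=+4->D; (5,7):dx=-4,dy=-2->C
  (6,7):dx=-2,dy=-6->C
Step 2: C = 11, D = 10, total pairs = 21.
Step 3: tau = (C - D)/(n(n-1)/2) = (11 - 10)/21 = 0.047619.
Step 4: Exact two-sided p-value (enumerate n! = 5040 permutations of y under H0): p = 1.000000.
Step 5: alpha = 0.05. fail to reject H0.

tau_b = 0.0476 (C=11, D=10), p = 1.000000, fail to reject H0.


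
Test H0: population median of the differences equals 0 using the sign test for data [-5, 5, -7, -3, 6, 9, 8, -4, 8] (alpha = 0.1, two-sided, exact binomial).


Step 1: Discard zero differences. Original n = 9; n_eff = number of nonzero differences = 9.
Nonzero differences (with sign): -5, +5, -7, -3, +6, +9, +8, -4, +8
Step 2: Count signs: positive = 5, negative = 4.
Step 3: Under H0: P(positive) = 0.5, so the number of positives S ~ Bin(9, 0.5).
Step 4: Two-sided exact p-value = sum of Bin(9,0.5) probabilities at or below the observed probability = 1.000000.
Step 5: alpha = 0.1. fail to reject H0.

n_eff = 9, pos = 5, neg = 4, p = 1.000000, fail to reject H0.


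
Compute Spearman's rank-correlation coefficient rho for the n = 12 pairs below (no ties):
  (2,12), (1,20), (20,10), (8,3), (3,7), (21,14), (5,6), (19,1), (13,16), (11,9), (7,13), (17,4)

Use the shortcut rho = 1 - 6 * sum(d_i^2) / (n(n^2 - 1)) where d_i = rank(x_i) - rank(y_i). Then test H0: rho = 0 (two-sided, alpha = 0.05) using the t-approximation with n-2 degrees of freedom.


Step 1: Rank x and y separately (midranks; no ties here).
rank(x): 2->2, 1->1, 20->11, 8->6, 3->3, 21->12, 5->4, 19->10, 13->8, 11->7, 7->5, 17->9
rank(y): 12->8, 20->12, 10->7, 3->2, 7->5, 14->10, 6->4, 1->1, 16->11, 9->6, 13->9, 4->3
Step 2: d_i = R_x(i) - R_y(i); compute d_i^2.
  (2-8)^2=36, (1-12)^2=121, (11-7)^2=16, (6-2)^2=16, (3-5)^2=4, (12-10)^2=4, (4-4)^2=0, (10-1)^2=81, (8-11)^2=9, (7-6)^2=1, (5-9)^2=16, (9-3)^2=36
sum(d^2) = 340.
Step 3: rho = 1 - 6*340 / (12*(12^2 - 1)) = 1 - 2040/1716 = -0.188811.
Step 4: Under H0, t = rho * sqrt((n-2)/(1-rho^2)) = -0.6080 ~ t(10).
Step 5: Two-sided p-value from the t-distribution with 10 df = 0.556737.
Step 6: alpha = 0.05. fail to reject H0.

rho = -0.1888, p = 0.556737, fail to reject H0 at alpha = 0.05.


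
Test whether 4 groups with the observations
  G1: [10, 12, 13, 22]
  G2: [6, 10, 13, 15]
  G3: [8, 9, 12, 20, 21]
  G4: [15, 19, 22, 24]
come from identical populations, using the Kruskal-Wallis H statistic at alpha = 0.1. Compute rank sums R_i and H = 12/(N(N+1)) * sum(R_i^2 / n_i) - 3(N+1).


Step 1: Combine all N = 17 observations and assign midranks.
sorted (value, group, rank): (6,G2,1), (8,G3,2), (9,G3,3), (10,G1,4.5), (10,G2,4.5), (12,G1,6.5), (12,G3,6.5), (13,G1,8.5), (13,G2,8.5), (15,G2,10.5), (15,G4,10.5), (19,G4,12), (20,G3,13), (21,G3,14), (22,G1,15.5), (22,G4,15.5), (24,G4,17)
Step 2: Sum ranks within each group.
R_1 = 35 (n_1 = 4)
R_2 = 24.5 (n_2 = 4)
R_3 = 38.5 (n_3 = 5)
R_4 = 55 (n_4 = 4)
Step 3: H = 12/(N(N+1)) * sum(R_i^2/n_i) - 3(N+1)
     = 12/(17*18) * (35^2/4 + 24.5^2/4 + 38.5^2/5 + 55^2/4) - 3*18
     = 0.039216 * 1509.01 - 54
     = 5.176961.
Step 4: Ties present; correction factor C = 1 - 30/(17^3 - 17) = 0.993873. Corrected H = 5.176961 / 0.993873 = 5.208878.
Step 5: Under H0, H ~ chi^2(3); p-value = 0.157126.
Step 6: alpha = 0.1. fail to reject H0.

H = 5.2089, df = 3, p = 0.157126, fail to reject H0.


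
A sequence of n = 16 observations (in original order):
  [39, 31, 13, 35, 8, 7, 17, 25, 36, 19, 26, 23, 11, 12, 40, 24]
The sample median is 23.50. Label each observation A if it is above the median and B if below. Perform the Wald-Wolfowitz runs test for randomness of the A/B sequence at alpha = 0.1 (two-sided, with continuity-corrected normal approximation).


Step 1: Compute median = 23.50; label A = above, B = below.
Labels in order: AABABBBAABABBBAA  (n_A = 8, n_B = 8)
Step 2: Count runs R = 9.
Step 3: Under H0 (random ordering), E[R] = 2*n_A*n_B/(n_A+n_B) + 1 = 2*8*8/16 + 1 = 9.0000.
        Var[R] = 2*n_A*n_B*(2*n_A*n_B - n_A - n_B) / ((n_A+n_B)^2 * (n_A+n_B-1)) = 14336/3840 = 3.7333.
        SD[R] = 1.9322.
Step 4: R = E[R], so z = 0 with no continuity correction.
Step 5: Two-sided p-value via normal approximation = 2*(1 - Phi(|z|)) = 1.000000.
Step 6: alpha = 0.1. fail to reject H0.

R = 9, z = 0.0000, p = 1.000000, fail to reject H0.


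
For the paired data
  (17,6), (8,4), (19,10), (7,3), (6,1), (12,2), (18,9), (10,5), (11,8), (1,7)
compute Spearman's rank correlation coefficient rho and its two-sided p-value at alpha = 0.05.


Step 1: Rank x and y separately (midranks; no ties here).
rank(x): 17->8, 8->4, 19->10, 7->3, 6->2, 12->7, 18->9, 10->5, 11->6, 1->1
rank(y): 6->6, 4->4, 10->10, 3->3, 1->1, 2->2, 9->9, 5->5, 8->8, 7->7
Step 2: d_i = R_x(i) - R_y(i); compute d_i^2.
  (8-6)^2=4, (4-4)^2=0, (10-10)^2=0, (3-3)^2=0, (2-1)^2=1, (7-2)^2=25, (9-9)^2=0, (5-5)^2=0, (6-8)^2=4, (1-7)^2=36
sum(d^2) = 70.
Step 3: rho = 1 - 6*70 / (10*(10^2 - 1)) = 1 - 420/990 = 0.575758.
Step 4: Under H0, t = rho * sqrt((n-2)/(1-rho^2)) = 1.9917 ~ t(8).
Step 5: Two-sided p-value from the t-distribution with 8 df = 0.081553.
Step 6: alpha = 0.05. fail to reject H0.

rho = 0.5758, p = 0.081553, fail to reject H0 at alpha = 0.05.


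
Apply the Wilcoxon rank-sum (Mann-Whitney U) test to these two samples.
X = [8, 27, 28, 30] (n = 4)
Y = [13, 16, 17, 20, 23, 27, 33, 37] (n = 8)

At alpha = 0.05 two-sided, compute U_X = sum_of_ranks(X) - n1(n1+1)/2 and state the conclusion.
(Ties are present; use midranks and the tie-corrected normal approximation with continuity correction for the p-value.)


Step 1: Combine and sort all 12 observations; assign midranks.
sorted (value, group): (8,X), (13,Y), (16,Y), (17,Y), (20,Y), (23,Y), (27,X), (27,Y), (28,X), (30,X), (33,Y), (37,Y)
ranks: 8->1, 13->2, 16->3, 17->4, 20->5, 23->6, 27->7.5, 27->7.5, 28->9, 30->10, 33->11, 37->12
Step 2: Rank sum for X: R1 = 1 + 7.5 + 9 + 10 = 27.5.
Step 3: U_X = R1 - n1(n1+1)/2 = 27.5 - 4*5/2 = 27.5 - 10 = 17.5.
       U_Y = n1*n2 - U_X = 32 - 17.5 = 14.5.
Step 4: Ties are present, so use the tie-corrected normal approximation (with continuity correction) for the p-value.
Step 5: p-value = 0.864901; compare to alpha = 0.05. fail to reject H0.

U_X = 17.5, p = 0.864901, fail to reject H0 at alpha = 0.05.


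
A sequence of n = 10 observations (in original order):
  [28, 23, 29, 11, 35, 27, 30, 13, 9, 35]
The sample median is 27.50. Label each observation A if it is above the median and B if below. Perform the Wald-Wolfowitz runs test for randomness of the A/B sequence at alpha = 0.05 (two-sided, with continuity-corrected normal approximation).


Step 1: Compute median = 27.50; label A = above, B = below.
Labels in order: ABABABABBA  (n_A = 5, n_B = 5)
Step 2: Count runs R = 9.
Step 3: Under H0 (random ordering), E[R] = 2*n_A*n_B/(n_A+n_B) + 1 = 2*5*5/10 + 1 = 6.0000.
        Var[R] = 2*n_A*n_B*(2*n_A*n_B - n_A - n_B) / ((n_A+n_B)^2 * (n_A+n_B-1)) = 2000/900 = 2.2222.
        SD[R] = 1.4907.
Step 4: Continuity-corrected z = (R - 0.5 - E[R]) / SD[R] = (9 - 0.5 - 6.0000) / 1.4907 = 1.6771.
Step 5: Two-sided p-value via normal approximation = 2*(1 - Phi(|z|)) = 0.093533.
Step 6: alpha = 0.05. fail to reject H0.

R = 9, z = 1.6771, p = 0.093533, fail to reject H0.


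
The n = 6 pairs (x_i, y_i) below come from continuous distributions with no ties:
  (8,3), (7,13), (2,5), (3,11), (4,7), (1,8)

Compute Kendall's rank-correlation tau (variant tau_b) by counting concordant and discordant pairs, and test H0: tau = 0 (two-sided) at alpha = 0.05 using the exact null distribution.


Step 1: Enumerate the 15 unordered pairs (i,j) with i<j and classify each by sign(x_j-x_i) * sign(y_j-y_i).
  (1,2):dx=-1,dy=+10->D; (1,3):dx=-6,dy=+2->D; (1,4):dx=-5,dy=+8->D; (1,5):dx=-4,dy=+4->D
  (1,6):dx=-7,dy=+5->D; (2,3):dx=-5,dy=-8->C; (2,4):dx=-4,dy=-2->C; (2,5):dx=-3,dy=-6->C
  (2,6):dx=-6,dy=-5->C; (3,4):dx=+1,dy=+6->C; (3,5):dx=+2,dy=+2->C; (3,6):dx=-1,dy=+3->D
  (4,5):dx=+1,dy=-4->D; (4,6):dx=-2,dy=-3->C; (5,6):dx=-3,dy=+1->D
Step 2: C = 7, D = 8, total pairs = 15.
Step 3: tau = (C - D)/(n(n-1)/2) = (7 - 8)/15 = -0.066667.
Step 4: Exact two-sided p-value (enumerate n! = 720 permutations of y under H0): p = 1.000000.
Step 5: alpha = 0.05. fail to reject H0.

tau_b = -0.0667 (C=7, D=8), p = 1.000000, fail to reject H0.


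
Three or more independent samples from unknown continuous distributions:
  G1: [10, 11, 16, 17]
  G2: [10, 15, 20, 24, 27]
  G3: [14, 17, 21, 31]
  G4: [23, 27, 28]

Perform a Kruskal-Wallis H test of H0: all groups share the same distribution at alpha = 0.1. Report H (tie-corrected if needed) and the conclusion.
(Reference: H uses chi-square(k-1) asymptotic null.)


Step 1: Combine all N = 16 observations and assign midranks.
sorted (value, group, rank): (10,G1,1.5), (10,G2,1.5), (11,G1,3), (14,G3,4), (15,G2,5), (16,G1,6), (17,G1,7.5), (17,G3,7.5), (20,G2,9), (21,G3,10), (23,G4,11), (24,G2,12), (27,G2,13.5), (27,G4,13.5), (28,G4,15), (31,G3,16)
Step 2: Sum ranks within each group.
R_1 = 18 (n_1 = 4)
R_2 = 41 (n_2 = 5)
R_3 = 37.5 (n_3 = 4)
R_4 = 39.5 (n_4 = 3)
Step 3: H = 12/(N(N+1)) * sum(R_i^2/n_i) - 3(N+1)
     = 12/(16*17) * (18^2/4 + 41^2/5 + 37.5^2/4 + 39.5^2/3) - 3*17
     = 0.044118 * 1288.85 - 51
     = 5.860846.
Step 4: Ties present; correction factor C = 1 - 18/(16^3 - 16) = 0.995588. Corrected H = 5.860846 / 0.995588 = 5.886817.
Step 5: Under H0, H ~ chi^2(3); p-value = 0.117249.
Step 6: alpha = 0.1. fail to reject H0.

H = 5.8868, df = 3, p = 0.117249, fail to reject H0.


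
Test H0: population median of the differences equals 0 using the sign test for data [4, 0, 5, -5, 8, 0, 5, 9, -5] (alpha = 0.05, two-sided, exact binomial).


Step 1: Discard zero differences. Original n = 9; n_eff = number of nonzero differences = 7.
Nonzero differences (with sign): +4, +5, -5, +8, +5, +9, -5
Step 2: Count signs: positive = 5, negative = 2.
Step 3: Under H0: P(positive) = 0.5, so the number of positives S ~ Bin(7, 0.5).
Step 4: Two-sided exact p-value = sum of Bin(7,0.5) probabilities at or below the observed probability = 0.453125.
Step 5: alpha = 0.05. fail to reject H0.

n_eff = 7, pos = 5, neg = 2, p = 0.453125, fail to reject H0.


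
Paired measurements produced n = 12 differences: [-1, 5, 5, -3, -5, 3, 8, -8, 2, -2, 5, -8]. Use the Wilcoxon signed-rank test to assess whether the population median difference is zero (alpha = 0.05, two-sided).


Step 1: Drop any zero differences (none here) and take |d_i|.
|d| = [1, 5, 5, 3, 5, 3, 8, 8, 2, 2, 5, 8]
Step 2: Midrank |d_i| (ties get averaged ranks).
ranks: |1|->1, |5|->7.5, |5|->7.5, |3|->4.5, |5|->7.5, |3|->4.5, |8|->11, |8|->11, |2|->2.5, |2|->2.5, |5|->7.5, |8|->11
Step 3: Attach original signs; sum ranks with positive sign and with negative sign.
W+ = 7.5 + 7.5 + 4.5 + 11 + 2.5 + 7.5 = 40.5
W- = 1 + 4.5 + 7.5 + 11 + 2.5 + 11 = 37.5
(Check: W+ + W- = 78 should equal n(n+1)/2 = 78.)
Step 4: Test statistic W = min(W+, W-) = 37.5.
Step 5: Ties in |d|, so use the tie-corrected normal approximation.
        E[W] = n(n+1)/4 = 12*13/4 = 39.
        Tie groups: |d|=2 (t=2), |d|=3 (t=2), |d|=5 (t=4), |d|=8 (t=3); sum(t^3 - t) = 96.
        Var[W] = n(n+1)(2n+1)/24 - sum(t^3-t)/48 = 3900/24 - 96/48 = 160.5.
        z = (W - E[W]) / sqrt(Var[W]) = (37.5 - 39) / 12.6689 = -0.1184.
        Two-sided p = 2*Phi(z) = 0.905750.
Step 6: alpha = 0.05. fail to reject H0.

W+ = 40.5, W- = 37.5, W = min = 37.5, p = 0.905750, fail to reject H0.


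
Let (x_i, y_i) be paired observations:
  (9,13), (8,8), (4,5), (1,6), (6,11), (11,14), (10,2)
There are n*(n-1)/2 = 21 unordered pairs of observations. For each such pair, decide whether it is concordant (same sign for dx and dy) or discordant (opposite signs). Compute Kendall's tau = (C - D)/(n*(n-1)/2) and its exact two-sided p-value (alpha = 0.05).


Step 1: Enumerate the 21 unordered pairs (i,j) with i<j and classify each by sign(x_j-x_i) * sign(y_j-y_i).
  (1,2):dx=-1,dy=-5->C; (1,3):dx=-5,dy=-8->C; (1,4):dx=-8,dy=-7->C; (1,5):dx=-3,dy=-2->C
  (1,6):dx=+2,dy=+1->C; (1,7):dx=+1,dy=-11->D; (2,3):dx=-4,dy=-3->C; (2,4):dx=-7,dy=-2->C
  (2,5):dx=-2,dy=+3->D; (2,6):dx=+3,dy=+6->C; (2,7):dx=+2,dy=-6->D; (3,4):dx=-3,dy=+1->D
  (3,5):dx=+2,dy=+6->C; (3,6):dx=+7,dy=+9->C; (3,7):dx=+6,dy=-3->D; (4,5):dx=+5,dy=+5->C
  (4,6):dx=+10,dy=+8->C; (4,7):dx=+9,dy=-4->D; (5,6):dx=+5,dy=+3->C; (5,7):dx=+4,dy=-9->D
  (6,7):dx=-1,dy=-12->C
Step 2: C = 14, D = 7, total pairs = 21.
Step 3: tau = (C - D)/(n(n-1)/2) = (14 - 7)/21 = 0.333333.
Step 4: Exact two-sided p-value (enumerate n! = 5040 permutations of y under H0): p = 0.381349.
Step 5: alpha = 0.05. fail to reject H0.

tau_b = 0.3333 (C=14, D=7), p = 0.381349, fail to reject H0.


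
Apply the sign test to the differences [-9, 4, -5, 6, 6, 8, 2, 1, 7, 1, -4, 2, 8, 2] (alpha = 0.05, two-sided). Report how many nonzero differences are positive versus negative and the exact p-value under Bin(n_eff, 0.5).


Step 1: Discard zero differences. Original n = 14; n_eff = number of nonzero differences = 14.
Nonzero differences (with sign): -9, +4, -5, +6, +6, +8, +2, +1, +7, +1, -4, +2, +8, +2
Step 2: Count signs: positive = 11, negative = 3.
Step 3: Under H0: P(positive) = 0.5, so the number of positives S ~ Bin(14, 0.5).
Step 4: Two-sided exact p-value = sum of Bin(14,0.5) probabilities at or below the observed probability = 0.057373.
Step 5: alpha = 0.05. fail to reject H0.

n_eff = 14, pos = 11, neg = 3, p = 0.057373, fail to reject H0.


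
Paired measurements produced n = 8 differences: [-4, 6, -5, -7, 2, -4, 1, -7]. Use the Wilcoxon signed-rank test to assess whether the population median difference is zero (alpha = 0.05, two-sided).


Step 1: Drop any zero differences (none here) and take |d_i|.
|d| = [4, 6, 5, 7, 2, 4, 1, 7]
Step 2: Midrank |d_i| (ties get averaged ranks).
ranks: |4|->3.5, |6|->6, |5|->5, |7|->7.5, |2|->2, |4|->3.5, |1|->1, |7|->7.5
Step 3: Attach original signs; sum ranks with positive sign and with negative sign.
W+ = 6 + 2 + 1 = 9
W- = 3.5 + 5 + 7.5 + 3.5 + 7.5 = 27
(Check: W+ + W- = 36 should equal n(n+1)/2 = 36.)
Step 4: Test statistic W = min(W+, W-) = 9.
Step 5: Ties in |d|, so use the tie-corrected normal approximation.
        E[W] = n(n+1)/4 = 8*9/4 = 18.
        Tie groups: |d|=4 (t=2), |d|=7 (t=2); sum(t^3 - t) = 12.
        Var[W] = n(n+1)(2n+1)/24 - sum(t^3-t)/48 = 1224/24 - 12/48 = 50.75.
        z = (W - E[W]) / sqrt(Var[W]) = (9 - 18) / 7.1239 = -1.2634.
        Two-sided p = 2*Phi(z) = 0.206463.
Step 6: alpha = 0.05. fail to reject H0.

W+ = 9, W- = 27, W = min = 9, p = 0.206463, fail to reject H0.


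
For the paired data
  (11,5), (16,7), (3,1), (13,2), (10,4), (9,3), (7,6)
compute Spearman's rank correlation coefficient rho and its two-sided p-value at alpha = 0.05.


Step 1: Rank x and y separately (midranks; no ties here).
rank(x): 11->5, 16->7, 3->1, 13->6, 10->4, 9->3, 7->2
rank(y): 5->5, 7->7, 1->1, 2->2, 4->4, 3->3, 6->6
Step 2: d_i = R_x(i) - R_y(i); compute d_i^2.
  (5-5)^2=0, (7-7)^2=0, (1-1)^2=0, (6-2)^2=16, (4-4)^2=0, (3-3)^2=0, (2-6)^2=16
sum(d^2) = 32.
Step 3: rho = 1 - 6*32 / (7*(7^2 - 1)) = 1 - 192/336 = 0.428571.
Step 4: Under H0, t = rho * sqrt((n-2)/(1-rho^2)) = 1.0607 ~ t(5).
Step 5: Two-sided p-value from the t-distribution with 5 df = 0.337368.
Step 6: alpha = 0.05. fail to reject H0.

rho = 0.4286, p = 0.337368, fail to reject H0 at alpha = 0.05.


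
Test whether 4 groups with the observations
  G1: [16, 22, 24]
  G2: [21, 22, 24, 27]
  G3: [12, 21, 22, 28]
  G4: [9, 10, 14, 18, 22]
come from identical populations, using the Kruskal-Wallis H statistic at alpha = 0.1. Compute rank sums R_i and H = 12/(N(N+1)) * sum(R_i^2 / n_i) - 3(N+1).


Step 1: Combine all N = 16 observations and assign midranks.
sorted (value, group, rank): (9,G4,1), (10,G4,2), (12,G3,3), (14,G4,4), (16,G1,5), (18,G4,6), (21,G2,7.5), (21,G3,7.5), (22,G1,10.5), (22,G2,10.5), (22,G3,10.5), (22,G4,10.5), (24,G1,13.5), (24,G2,13.5), (27,G2,15), (28,G3,16)
Step 2: Sum ranks within each group.
R_1 = 29 (n_1 = 3)
R_2 = 46.5 (n_2 = 4)
R_3 = 37 (n_3 = 4)
R_4 = 23.5 (n_4 = 5)
Step 3: H = 12/(N(N+1)) * sum(R_i^2/n_i) - 3(N+1)
     = 12/(16*17) * (29^2/3 + 46.5^2/4 + 37^2/4 + 23.5^2/5) - 3*17
     = 0.044118 * 1273.6 - 51
     = 5.188051.
Step 4: Ties present; correction factor C = 1 - 72/(16^3 - 16) = 0.982353. Corrected H = 5.188051 / 0.982353 = 5.281250.
Step 5: Under H0, H ~ chi^2(3); p-value = 0.152324.
Step 6: alpha = 0.1. fail to reject H0.

H = 5.2812, df = 3, p = 0.152324, fail to reject H0.


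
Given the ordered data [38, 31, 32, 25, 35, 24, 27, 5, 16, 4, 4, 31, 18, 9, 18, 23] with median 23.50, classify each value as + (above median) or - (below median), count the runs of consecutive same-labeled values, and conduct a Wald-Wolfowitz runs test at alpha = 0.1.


Step 1: Compute median = 23.50; label A = above, B = below.
Labels in order: AAAAAAABBBBABBBB  (n_A = 8, n_B = 8)
Step 2: Count runs R = 4.
Step 3: Under H0 (random ordering), E[R] = 2*n_A*n_B/(n_A+n_B) + 1 = 2*8*8/16 + 1 = 9.0000.
        Var[R] = 2*n_A*n_B*(2*n_A*n_B - n_A - n_B) / ((n_A+n_B)^2 * (n_A+n_B-1)) = 14336/3840 = 3.7333.
        SD[R] = 1.9322.
Step 4: Continuity-corrected z = (R + 0.5 - E[R]) / SD[R] = (4 + 0.5 - 9.0000) / 1.9322 = -2.3290.
Step 5: Two-sided p-value via normal approximation = 2*(1 - Phi(|z|)) = 0.019861.
Step 6: alpha = 0.1. reject H0.

R = 4, z = -2.3290, p = 0.019861, reject H0.
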